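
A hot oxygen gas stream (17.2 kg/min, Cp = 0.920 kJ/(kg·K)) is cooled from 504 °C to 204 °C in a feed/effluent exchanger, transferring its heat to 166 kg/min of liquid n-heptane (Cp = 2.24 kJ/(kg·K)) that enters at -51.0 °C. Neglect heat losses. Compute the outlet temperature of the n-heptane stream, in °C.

Heat released by hot stream: Q = 17.2 × 0.920 × (504 − 204) = 4747.2 kJ/min
Energy balance on cold side (adiabatic exchanger): Q = ṁ_c·Cp_c·(T_c,out − T_c,in)
T_c,out = -51.0 + 4747.2/(166 × 2.24) = -38.233 °C

T_c,out = -38.2 °C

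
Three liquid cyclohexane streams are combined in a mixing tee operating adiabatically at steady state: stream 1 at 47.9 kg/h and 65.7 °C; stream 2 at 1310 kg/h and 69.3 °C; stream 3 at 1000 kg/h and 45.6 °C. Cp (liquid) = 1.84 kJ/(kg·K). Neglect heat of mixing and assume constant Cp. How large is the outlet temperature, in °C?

T_out = 59.2 °C

Adiabatic, steady state ⇒ Σ ṁᵢCp,ᵢ(T_out − Tᵢ) = 0
T_out = Σ ṁᵢCp,ᵢTᵢ / Σ ṁᵢCp,ᵢ
      = 256740 / 4338.5 = 59.176 °C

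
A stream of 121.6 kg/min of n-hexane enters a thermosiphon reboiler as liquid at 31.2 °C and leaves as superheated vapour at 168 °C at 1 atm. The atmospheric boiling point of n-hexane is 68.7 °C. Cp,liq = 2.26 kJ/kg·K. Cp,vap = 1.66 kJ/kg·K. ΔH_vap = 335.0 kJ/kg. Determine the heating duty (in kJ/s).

Q = 1180 kJ/s

liquid 31.2→68.7 °C: 84.75 kJ/kg
vaporisation at 68.7 °C: 335 kJ/kg
vapour 68.7→168 °C: 164.84 kJ/kg
Δh = 84.75 + 335 + 164.84 = 584.59 kJ/kg
Q = ṁ·Δh = 121.6 kg/min × 584.59 kJ/kg = 71086 kJ/min
|Q| = 1184.8 kW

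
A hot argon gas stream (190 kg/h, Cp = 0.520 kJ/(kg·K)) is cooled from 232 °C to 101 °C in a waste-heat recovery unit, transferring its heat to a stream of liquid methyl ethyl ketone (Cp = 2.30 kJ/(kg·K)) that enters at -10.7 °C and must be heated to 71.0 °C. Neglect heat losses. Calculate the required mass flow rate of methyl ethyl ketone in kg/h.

ṁ_c = 68.9 kg/h

Heat released by hot stream: Q = 190 × 0.520 × (232 − 101) = 12943 kJ/h
Energy balance on cold side (adiabatic exchanger): Q = ṁ_c·Cp_c·(T_c,out − T_c,in)
ṁ_c = 12943 / [2.30 × (71.0 − -10.7)] = 68.878 kg/h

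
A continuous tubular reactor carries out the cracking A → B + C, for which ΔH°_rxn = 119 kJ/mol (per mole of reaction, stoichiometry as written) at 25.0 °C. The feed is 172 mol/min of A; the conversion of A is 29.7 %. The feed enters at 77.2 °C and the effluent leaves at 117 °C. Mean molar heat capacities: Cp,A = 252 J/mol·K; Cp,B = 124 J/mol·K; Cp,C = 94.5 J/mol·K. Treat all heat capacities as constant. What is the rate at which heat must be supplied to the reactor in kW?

Extent of reaction ξ = 0.297 × 172 = 51.084 mol/min
Reaction term: ξ·ΔH°_rxn = 51.084 × 119 = 6079 kJ/min
Sensible, feed 77.2→25 °C: -2262.6 kJ/min
Outlet flows (mol/min): A 120.92, B 51.084, C 51.084
Sensible, products 25→117 °C: 3830.2 kJ/min
Q = ΔH = 7646.6 kJ/min = 127.44 kW
Heat supplied = 127.44 kW

Q_in = 127 kW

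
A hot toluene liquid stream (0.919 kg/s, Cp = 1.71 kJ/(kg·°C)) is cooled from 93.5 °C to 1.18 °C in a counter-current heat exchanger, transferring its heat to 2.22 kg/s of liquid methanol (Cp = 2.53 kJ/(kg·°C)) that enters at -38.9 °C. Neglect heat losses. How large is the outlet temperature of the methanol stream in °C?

Heat released by hot stream: Q = 0.919 × 1.71 × (93.5 − 1.18) = 145.08 kJ/s
Energy balance on cold side (adiabatic exchanger): Q = ṁ_c·Cp_c·(T_c,out − T_c,in)
T_c,out = -38.9 + 145.08/(2.22 × 2.53) = -13.069 °C

T_c,out = -13.1 °C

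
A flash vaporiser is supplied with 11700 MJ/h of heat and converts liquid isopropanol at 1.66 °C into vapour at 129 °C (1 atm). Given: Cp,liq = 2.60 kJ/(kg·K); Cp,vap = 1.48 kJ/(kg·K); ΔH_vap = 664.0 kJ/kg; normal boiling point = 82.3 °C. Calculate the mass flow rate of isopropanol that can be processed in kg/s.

Δh = 2.60×(82.3−1.66) + 664.0 + 1.48×(129−82.3) = 942.78 kJ/kg
Q = 11700 MJ/h = 3250 kJ/s = 3250 kJ/s
ṁ = Q/Δh = 3250 / 942.78 = 3.4473 kg/s

ṁ = 3.45 kg/s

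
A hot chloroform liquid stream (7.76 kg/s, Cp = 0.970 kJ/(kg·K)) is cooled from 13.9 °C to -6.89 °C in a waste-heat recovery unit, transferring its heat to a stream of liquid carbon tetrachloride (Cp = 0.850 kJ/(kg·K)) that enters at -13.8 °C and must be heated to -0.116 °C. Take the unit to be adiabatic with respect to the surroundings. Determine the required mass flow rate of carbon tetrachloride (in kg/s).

ṁ_c = 13.5 kg/s

Heat released by hot stream: Q = 7.76 × 0.970 × (13.9 − -6.89) = 156.49 kJ/s
Energy balance on cold side (adiabatic exchanger): Q = ṁ_c·Cp_c·(T_c,out − T_c,in)
ṁ_c = 156.49 / [0.850 × (-0.116 − -13.8)] = 13.454 kg/s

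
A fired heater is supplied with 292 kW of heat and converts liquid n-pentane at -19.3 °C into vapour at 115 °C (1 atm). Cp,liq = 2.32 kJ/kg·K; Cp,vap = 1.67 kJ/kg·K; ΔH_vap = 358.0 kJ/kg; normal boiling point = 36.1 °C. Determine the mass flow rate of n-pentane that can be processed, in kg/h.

Δh = 2.32×(36.1−-19.3) + 358.0 + 1.67×(115−36.1) = 618.29 kJ/kg
Q = 292 kW = 292 kJ/s = 1.0512e+06 kJ/h
ṁ = Q/Δh = 1.0512e+06 / 618.29 = 1700.2 kg/h

ṁ = 1700 kg/h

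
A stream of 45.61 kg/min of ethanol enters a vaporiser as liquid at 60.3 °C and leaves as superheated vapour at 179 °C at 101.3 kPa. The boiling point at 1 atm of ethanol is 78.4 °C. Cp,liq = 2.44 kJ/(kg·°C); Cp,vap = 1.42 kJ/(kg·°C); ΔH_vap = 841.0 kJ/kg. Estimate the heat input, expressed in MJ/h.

Q = 2810 MJ/h

liquid 60.3→78.4 °C: 44.164 kJ/kg
vaporisation at 78.4 °C: 841 kJ/kg
vapour 78.4→179 °C: 142.85 kJ/kg
Δh = 44.164 + 841 + 142.85 = 1028 kJ/kg
Q = ṁ·Δh = 45.61 kg/min × 1028 kJ/kg = 46888 kJ/min
|Q| = 781.46 kW = 2813.3 MJ/h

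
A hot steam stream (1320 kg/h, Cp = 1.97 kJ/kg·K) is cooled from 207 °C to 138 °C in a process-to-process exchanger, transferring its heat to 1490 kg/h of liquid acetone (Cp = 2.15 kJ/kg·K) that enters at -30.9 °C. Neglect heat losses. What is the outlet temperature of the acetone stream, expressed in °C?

Heat released by hot stream: Q = 1320 × 1.97 × (207 − 138) = 179430 kJ/h
Energy balance on cold side (adiabatic exchanger): Q = ṁ_c·Cp_c·(T_c,out − T_c,in)
T_c,out = -30.9 + 179430/(1490 × 2.15) = 25.11 °C

T_c,out = 25.1 °C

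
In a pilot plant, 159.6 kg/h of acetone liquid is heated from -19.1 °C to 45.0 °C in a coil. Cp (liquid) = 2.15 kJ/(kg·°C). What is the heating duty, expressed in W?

Q = 6110 W

Q = ṁ·Cp·ΔT = 159.6 × 2.15 × (45.0 − -19.1) = 21995 kJ/h
Converting: 21995 / 3600 s = 6.1098 kW
Heating duty = 6109.8 W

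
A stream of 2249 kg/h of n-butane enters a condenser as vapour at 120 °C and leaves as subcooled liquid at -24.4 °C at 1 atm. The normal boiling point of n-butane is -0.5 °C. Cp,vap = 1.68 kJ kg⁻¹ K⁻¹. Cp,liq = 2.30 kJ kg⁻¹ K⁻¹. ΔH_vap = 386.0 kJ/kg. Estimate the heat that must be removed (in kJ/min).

vapour 120→-0.5 °C: -202.44 kJ/kg
condensation at -0.5 °C: -386 kJ/kg
liquid -0.5→-24.4 °C: -54.97 kJ/kg
Δh = -202.44 + -386 + -54.97 = -643.41 kJ/kg
Q = ṁ·Δh = 2249 kg/h × -643.41 kJ/kg = -1.447e+06 kJ/h
|Q| = 401.95 kW = 24117 kJ/min

Q_c = 24100 kJ/min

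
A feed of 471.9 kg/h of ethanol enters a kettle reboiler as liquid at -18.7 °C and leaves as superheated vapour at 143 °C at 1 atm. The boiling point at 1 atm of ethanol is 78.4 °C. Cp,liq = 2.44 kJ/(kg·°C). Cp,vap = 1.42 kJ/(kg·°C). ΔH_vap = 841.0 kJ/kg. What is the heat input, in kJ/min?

liquid -18.7→78.4 °C: 236.92 kJ/kg
vaporisation at 78.4 °C: 841 kJ/kg
vapour 78.4→143 °C: 91.732 kJ/kg
Δh = 236.92 + 841 + 91.732 = 1169.7 kJ/kg
Q = ṁ·Δh = 471.9 kg/h × 1169.7 kJ/kg = 551960 kJ/h
|Q| = 153.32 kW = 9199.3 kJ/min

Q = 9200 kJ/min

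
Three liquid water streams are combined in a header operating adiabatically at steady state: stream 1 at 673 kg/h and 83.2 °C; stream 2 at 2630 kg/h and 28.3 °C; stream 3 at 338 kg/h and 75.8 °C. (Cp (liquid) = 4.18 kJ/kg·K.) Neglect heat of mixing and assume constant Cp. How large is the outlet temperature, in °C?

Adiabatic, steady state ⇒ Σ ṁᵢCp,ᵢ(T_out − Tᵢ) = 0
T_out = Σ ṁᵢCp,ᵢTᵢ / Σ ṁᵢCp,ᵢ
      = 652260 / 15219 = 42.857 °C

T_out = 42.9 °C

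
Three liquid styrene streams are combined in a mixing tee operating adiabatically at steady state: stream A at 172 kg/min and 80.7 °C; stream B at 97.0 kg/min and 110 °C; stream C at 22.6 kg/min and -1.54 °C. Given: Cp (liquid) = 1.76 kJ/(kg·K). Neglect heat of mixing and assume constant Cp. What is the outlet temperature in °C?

Energy balance with Q = 0: Σ ṁᵢCp,ᵢ(T_out − Tᵢ) = 0
Σ ṁᵢCp,ᵢTᵢ = 172×1.76×80.7 + 97.0×1.76×110 + 22.6×1.76×-1.54 = 43147
Σ ṁᵢCp,ᵢ = 172×1.76 + 97.0×1.76 + 22.6×1.76 = 513.22
T_out = 43147 / 513.22 = 84.073 °C

T_out = 84.1 °C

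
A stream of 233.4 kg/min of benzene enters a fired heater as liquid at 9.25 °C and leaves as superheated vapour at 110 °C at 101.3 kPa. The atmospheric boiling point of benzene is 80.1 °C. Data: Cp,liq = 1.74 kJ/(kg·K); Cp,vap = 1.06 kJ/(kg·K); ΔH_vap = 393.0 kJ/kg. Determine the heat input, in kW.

liquid 9.25→80.1 °C: 123.28 kJ/kg
vaporisation at 80.1 °C: 393 kJ/kg
vapour 80.1→110 °C: 31.694 kJ/kg
Δh = 123.28 + 393 + 31.694 = 547.97 kJ/kg
Q = ṁ·Δh = 233.4 kg/min × 547.97 kJ/kg = 127900 kJ/min
|Q| = 2131.6 kW

Q = 2130 kW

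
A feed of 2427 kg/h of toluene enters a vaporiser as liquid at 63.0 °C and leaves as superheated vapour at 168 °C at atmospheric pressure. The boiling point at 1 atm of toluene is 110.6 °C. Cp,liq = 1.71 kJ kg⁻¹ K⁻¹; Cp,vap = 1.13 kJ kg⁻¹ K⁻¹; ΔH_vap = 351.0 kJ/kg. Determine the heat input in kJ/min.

Q = 20100 kJ/min

liquid 63.0→110.6 °C: 81.396 kJ/kg
vaporisation at 110.6 °C: 351 kJ/kg
vapour 110.6→168 °C: 64.862 kJ/kg
Δh = 81.396 + 351 + 64.862 = 497.26 kJ/kg
Q = ṁ·Δh = 2427 kg/h × 497.26 kJ/kg = 1.2068e+06 kJ/h
|Q| = 335.23 kW = 20114 kJ/min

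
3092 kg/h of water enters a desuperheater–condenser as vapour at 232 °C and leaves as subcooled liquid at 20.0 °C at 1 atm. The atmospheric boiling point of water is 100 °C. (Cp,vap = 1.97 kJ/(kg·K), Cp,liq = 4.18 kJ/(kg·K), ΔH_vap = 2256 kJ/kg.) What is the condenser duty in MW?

vapour 232→100 °C: -260.04 kJ/kg
condensation at 100 °C: -2256 kJ/kg
liquid 100→20.0 °C: -334.4 kJ/kg
Δh = -260.04 + -2256 + -334.4 = -2850.4 kJ/kg
Q = ṁ·Δh = 3092 kg/h × -2850.4 kJ/kg = -8.8136e+06 kJ/h
|Q| = 2448.2 kW = 2.4482 MW

Q_c = 2.45 MW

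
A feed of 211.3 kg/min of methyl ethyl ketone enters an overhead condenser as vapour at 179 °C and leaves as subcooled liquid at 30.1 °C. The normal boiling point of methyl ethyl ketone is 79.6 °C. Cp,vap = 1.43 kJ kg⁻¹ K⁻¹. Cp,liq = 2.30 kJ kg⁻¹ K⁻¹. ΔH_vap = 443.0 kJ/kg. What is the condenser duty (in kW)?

vapour 179→79.6 °C: -142.14 kJ/kg
condensation at 79.6 °C: -443 kJ/kg
liquid 79.6→30.1 °C: -113.85 kJ/kg
Δh = -142.14 + -443 + -113.85 = -698.99 kJ/kg
Q = ṁ·Δh = 211.3 kg/min × -698.99 kJ/kg = -147700 kJ/min
|Q| = 2461.6 kW

Q_c = 2460 kW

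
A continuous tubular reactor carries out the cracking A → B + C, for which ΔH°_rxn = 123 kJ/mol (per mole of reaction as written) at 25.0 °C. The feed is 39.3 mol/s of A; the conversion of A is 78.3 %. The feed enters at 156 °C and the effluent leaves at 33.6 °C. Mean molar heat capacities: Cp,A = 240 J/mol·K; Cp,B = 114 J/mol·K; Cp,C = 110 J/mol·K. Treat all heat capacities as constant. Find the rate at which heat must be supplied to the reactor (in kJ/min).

Q_in = 158000 kJ/min

Extent of reaction ξ = 0.783 × 39.3 = 30.772 mol/s
Reaction term: ξ·ΔH°_rxn = 30.772 × 123 = 3784.9 kJ/s
Sensible, feed 156→25 °C: -1235.6 kJ/s
Outlet flows (mol/s): A 8.5281, B 30.772, C 30.772
Sensible, products 25→33.6 °C: 76.881 kJ/s
Q = ΔH = 2626.2 kJ/s = 2626.2 kW
Heat supplied = 157570 kJ/min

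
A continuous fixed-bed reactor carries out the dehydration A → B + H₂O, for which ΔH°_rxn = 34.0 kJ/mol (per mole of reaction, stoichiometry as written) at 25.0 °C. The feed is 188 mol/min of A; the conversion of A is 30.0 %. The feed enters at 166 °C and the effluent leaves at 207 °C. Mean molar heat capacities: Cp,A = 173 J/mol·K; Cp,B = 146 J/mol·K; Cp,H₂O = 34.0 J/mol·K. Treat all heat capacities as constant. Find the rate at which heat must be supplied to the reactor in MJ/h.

Extent of reaction ξ = 0.300 × 188 = 56.4 mol/min
Reaction term: ξ·ΔH°_rxn = 56.4 × 34.0 = 1917.6 kJ/min
Sensible, feed 166→25 °C: -4585.9 kJ/min
Outlet flows (mol/min): A 131.6, B 56.4, H₂O 56.4
Sensible, products 25→207 °C: 5991.2 kJ/min
Q = ΔH = 3322.9 kJ/min = 55.382 kW
Heat supplied = 199.38 MJ/h

Q_in = 199 MJ/h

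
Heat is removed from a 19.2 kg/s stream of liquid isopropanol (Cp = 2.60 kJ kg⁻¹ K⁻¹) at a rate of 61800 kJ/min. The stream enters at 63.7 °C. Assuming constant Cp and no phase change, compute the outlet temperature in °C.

T_out = 43.1 °C

Q = 61800 kJ/min = 1030 kJ/s
ΔT = Q/(ṁ·Cp) = 1030/(19.2×2.60) = 20.633 K
T_out = 63.7 − 20.633 = 43.067 °C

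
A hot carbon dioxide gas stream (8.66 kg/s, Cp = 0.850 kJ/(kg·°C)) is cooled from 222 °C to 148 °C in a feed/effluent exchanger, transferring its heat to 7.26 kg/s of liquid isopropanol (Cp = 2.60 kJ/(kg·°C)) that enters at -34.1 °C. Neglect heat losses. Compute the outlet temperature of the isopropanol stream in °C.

Heat released by hot stream: Q = 8.66 × 0.850 × (222 − 148) = 544.71 kJ/s
Energy balance on cold side (adiabatic exchanger): Q = ṁ_c·Cp_c·(T_c,out − T_c,in)
T_c,out = -34.1 + 544.71/(7.26 × 2.60) = -5.2425 °C

T_c,out = -5.24 °C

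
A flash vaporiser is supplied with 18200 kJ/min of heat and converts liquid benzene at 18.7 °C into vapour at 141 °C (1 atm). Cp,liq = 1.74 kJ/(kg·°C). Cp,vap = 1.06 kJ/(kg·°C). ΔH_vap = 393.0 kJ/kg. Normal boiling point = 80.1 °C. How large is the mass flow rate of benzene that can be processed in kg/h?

Δh = 1.74×(80.1−18.7) + 393.0 + 1.06×(141−80.1) = 564.39 kJ/kg
Q = 18200 kJ/min = 303.33 kJ/s = 1.092e+06 kJ/h
ṁ = Q/Δh = 1.092e+06 / 564.39 = 1934.8 kg/h

ṁ = 1930 kg/h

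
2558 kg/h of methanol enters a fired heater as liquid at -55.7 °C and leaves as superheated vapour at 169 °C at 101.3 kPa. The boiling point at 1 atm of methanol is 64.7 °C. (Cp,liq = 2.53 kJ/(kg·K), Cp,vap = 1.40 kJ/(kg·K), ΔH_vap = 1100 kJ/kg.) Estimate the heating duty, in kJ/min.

liquid -55.7→64.7 °C: 304.61 kJ/kg
vaporisation at 64.7 °C: 1100 kJ/kg
vapour 64.7→169 °C: 146.02 kJ/kg
Δh = 304.61 + 1100 + 146.02 = 1550.6 kJ/kg
Q = ṁ·Δh = 2558 kg/h × 1550.6 kJ/kg = 3.9665e+06 kJ/h
|Q| = 1101.8 kW = 66109 kJ/min

Q = 66100 kJ/min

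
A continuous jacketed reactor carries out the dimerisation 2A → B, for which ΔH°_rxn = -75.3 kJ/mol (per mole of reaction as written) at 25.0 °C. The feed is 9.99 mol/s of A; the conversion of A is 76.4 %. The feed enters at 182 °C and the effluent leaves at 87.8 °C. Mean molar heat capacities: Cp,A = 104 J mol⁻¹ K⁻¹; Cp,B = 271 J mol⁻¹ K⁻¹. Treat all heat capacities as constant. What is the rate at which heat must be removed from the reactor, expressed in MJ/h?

Extent of reaction ξ = 0.764 × 9.99 / 2 = 3.8162 mol/s
Reaction term: ξ·ΔH°_rxn = 3.8162 × -75.3 = -287.36 kJ/s
Sensible, feed 182→25 °C: -163.12 kJ/s
Outlet flows (mol/s): A 2.3576, B 3.8162
Sensible, products 25→87.8 °C: 80.345 kJ/s
Q = ΔH = -370.13 kJ/s = -370.13 kW
Heat removed = 1332.5 MJ/h

Q_out = 1330 MJ/h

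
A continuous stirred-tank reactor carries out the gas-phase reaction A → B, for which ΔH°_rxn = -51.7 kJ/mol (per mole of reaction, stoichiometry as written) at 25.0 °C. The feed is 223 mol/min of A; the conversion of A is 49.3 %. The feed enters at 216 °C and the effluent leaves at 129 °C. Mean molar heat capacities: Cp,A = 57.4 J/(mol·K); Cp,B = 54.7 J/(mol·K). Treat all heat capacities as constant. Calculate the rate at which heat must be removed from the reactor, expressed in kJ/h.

Q_out = 410000 kJ/h

Extent of reaction ξ = 0.493 × 223 = 109.94 mol/min
Reaction term: ξ·ΔH°_rxn = 109.94 × -51.7 = -5683.8 kJ/min
Sensible, feed 216→25 °C: -2444.8 kJ/min
Outlet flows (mol/min): A 113.06, B 109.94
Sensible, products 25→129 °C: 1300.3 kJ/min
Q = ΔH = -6828.3 kJ/min = -113.81 kW
Heat removed = 409700 kJ/h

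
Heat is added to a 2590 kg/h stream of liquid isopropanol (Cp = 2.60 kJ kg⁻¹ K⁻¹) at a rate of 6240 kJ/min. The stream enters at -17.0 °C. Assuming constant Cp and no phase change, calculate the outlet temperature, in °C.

Q = 6240 kJ/min = 374400 kJ/h
ΔT = Q/(ṁ·Cp) = 374400/(2590×2.60) = 55.598 K
T_out = -17.0 + 55.598 = 38.598 °C

T_out = 38.6 °C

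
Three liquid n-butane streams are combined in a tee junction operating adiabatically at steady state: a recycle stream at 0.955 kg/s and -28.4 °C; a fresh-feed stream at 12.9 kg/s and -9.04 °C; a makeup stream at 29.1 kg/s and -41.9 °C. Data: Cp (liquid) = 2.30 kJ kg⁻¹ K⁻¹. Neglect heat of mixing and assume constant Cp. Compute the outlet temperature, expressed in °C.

T_out = -31.7 °C

Adiabatic, steady state ⇒ Σ ṁᵢCp,ᵢ(T_out − Tᵢ) = 0
Σ ṁᵢCp,ᵢTᵢ = 0.955×2.30×-28.4 + 12.9×2.30×-9.04 + 29.1×2.30×-41.9 = -3135
Σ ṁᵢCp,ᵢ = 0.955×2.30 + 12.9×2.30 + 29.1×2.30 = 98.796
T_out = -3135 / 98.796 = -31.732 °C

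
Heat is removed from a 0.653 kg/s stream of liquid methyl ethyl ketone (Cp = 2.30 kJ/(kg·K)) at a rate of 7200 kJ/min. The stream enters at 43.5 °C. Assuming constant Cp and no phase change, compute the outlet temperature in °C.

Q = 7200 kJ/min = 120 kJ/s
ΔT = Q/(ṁ·Cp) = 120/(0.653×2.30) = 79.899 K
T_out = 43.5 − 79.899 = -36.399 °C

T_out = -36.4 °C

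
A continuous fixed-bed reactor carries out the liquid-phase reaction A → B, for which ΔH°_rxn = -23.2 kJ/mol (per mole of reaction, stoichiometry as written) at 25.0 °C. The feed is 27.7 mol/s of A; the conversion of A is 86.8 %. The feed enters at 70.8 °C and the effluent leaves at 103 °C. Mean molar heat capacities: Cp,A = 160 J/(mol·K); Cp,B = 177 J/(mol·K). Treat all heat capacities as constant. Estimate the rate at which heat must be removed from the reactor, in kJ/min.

Extent of reaction ξ = 0.868 × 27.7 = 24.044 mol/s
Reaction term: ξ·ΔH°_rxn = 24.044 × -23.2 = -557.81 kJ/s
Sensible, feed 70.8→25 °C: -202.99 kJ/s
Outlet flows (mol/s): A 3.6564, B 24.044
Sensible, products 25→103 °C: 377.58 kJ/s
Q = ΔH = -383.22 kJ/s = -383.22 kW
Heat removed = 22993 kJ/min

Q_out = 23000 kJ/min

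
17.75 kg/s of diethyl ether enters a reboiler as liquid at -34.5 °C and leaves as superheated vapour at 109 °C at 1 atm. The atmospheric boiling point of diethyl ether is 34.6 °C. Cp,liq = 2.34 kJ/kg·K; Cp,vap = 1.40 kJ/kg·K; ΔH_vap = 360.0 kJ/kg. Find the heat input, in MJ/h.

Q = 40000 MJ/h

liquid -34.5→34.6 °C: 161.69 kJ/kg
vaporisation at 34.6 °C: 360 kJ/kg
vapour 34.6→109 °C: 104.16 kJ/kg
Δh = 161.69 + 360 + 104.16 = 625.85 kJ/kg
Q = ṁ·Δh = 17.75 kg/s × 625.85 kJ/kg = 11109 kJ/s
|Q| = 11109 kW = 39992 MJ/h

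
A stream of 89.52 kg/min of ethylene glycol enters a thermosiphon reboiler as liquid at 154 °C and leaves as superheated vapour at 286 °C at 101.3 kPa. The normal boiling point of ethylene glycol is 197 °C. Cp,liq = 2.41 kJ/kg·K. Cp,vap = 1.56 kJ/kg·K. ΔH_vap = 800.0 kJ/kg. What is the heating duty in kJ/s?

Q = 1560 kJ/s

liquid 154→197 °C: 103.63 kJ/kg
vaporisation at 197 °C: 800 kJ/kg
vapour 197→286 °C: 138.84 kJ/kg
Δh = 103.63 + 800 + 138.84 = 1042.5 kJ/kg
Q = ṁ·Δh = 89.52 kg/min × 1042.5 kJ/kg = 93322 kJ/min
|Q| = 1555.4 kW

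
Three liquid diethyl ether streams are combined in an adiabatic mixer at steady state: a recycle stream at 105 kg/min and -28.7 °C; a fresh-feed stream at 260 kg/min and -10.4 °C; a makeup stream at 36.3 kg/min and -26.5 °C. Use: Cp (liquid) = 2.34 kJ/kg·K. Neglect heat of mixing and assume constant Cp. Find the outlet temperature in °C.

T_out = -16.6 °C

Adiabatic, steady state ⇒ Σ ṁᵢCp,ᵢ(T_out − Tᵢ) = 0
Σ ṁᵢCp,ᵢTᵢ = 105×2.34×-28.7 + 260×2.34×-10.4 + 36.3×2.34×-26.5 = -15630
Σ ṁᵢCp,ᵢ = 105×2.34 + 260×2.34 + 36.3×2.34 = 939.04
T_out = -15630 / 939.04 = -16.645 °C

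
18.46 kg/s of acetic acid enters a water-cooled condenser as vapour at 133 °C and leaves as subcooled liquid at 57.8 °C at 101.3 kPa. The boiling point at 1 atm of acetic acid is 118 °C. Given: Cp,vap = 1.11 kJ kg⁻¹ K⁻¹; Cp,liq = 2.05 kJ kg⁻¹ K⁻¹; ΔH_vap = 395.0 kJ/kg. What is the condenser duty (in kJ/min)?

vapour 133→118 °C: -16.65 kJ/kg
condensation at 118 °C: -395 kJ/kg
liquid 118→57.8 °C: -123.41 kJ/kg
Δh = -16.65 + -395 + -123.41 = -535.06 kJ/kg
Q = ṁ·Δh = 18.46 kg/s × -535.06 kJ/kg = -9877.2 kJ/s
|Q| = 9877.2 kW = 592630 kJ/min

Q_c = 593000 kJ/min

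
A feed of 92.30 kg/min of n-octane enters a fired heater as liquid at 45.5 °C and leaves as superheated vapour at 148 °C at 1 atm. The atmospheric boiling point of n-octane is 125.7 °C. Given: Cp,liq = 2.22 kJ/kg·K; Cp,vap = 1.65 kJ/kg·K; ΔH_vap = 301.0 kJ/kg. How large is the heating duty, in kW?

liquid 45.5→125.7 °C: 178.04 kJ/kg
vaporisation at 125.7 °C: 301 kJ/kg
vapour 125.7→148 °C: 36.795 kJ/kg
Δh = 178.04 + 301 + 36.795 = 515.84 kJ/kg
Q = ṁ·Δh = 92.30 kg/min × 515.84 kJ/kg = 47612 kJ/min
|Q| = 793.53 kW

Q = 794 kW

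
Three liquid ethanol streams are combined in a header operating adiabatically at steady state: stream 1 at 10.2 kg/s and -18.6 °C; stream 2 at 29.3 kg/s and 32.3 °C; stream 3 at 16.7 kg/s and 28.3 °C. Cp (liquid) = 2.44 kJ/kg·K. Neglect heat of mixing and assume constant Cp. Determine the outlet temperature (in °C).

T_out = 21.9 °C

Energy balance with Q = 0: Σ ṁᵢCp,ᵢ(T_out − Tᵢ) = 0
Σ ṁᵢCp,ᵢTᵢ = 10.2×2.44×-18.6 + 29.3×2.44×32.3 + 16.7×2.44×28.3 = 2999.4
Σ ṁᵢCp,ᵢ = 10.2×2.44 + 29.3×2.44 + 16.7×2.44 = 137.13
T_out = 2999.4 / 137.13 = 21.873 °C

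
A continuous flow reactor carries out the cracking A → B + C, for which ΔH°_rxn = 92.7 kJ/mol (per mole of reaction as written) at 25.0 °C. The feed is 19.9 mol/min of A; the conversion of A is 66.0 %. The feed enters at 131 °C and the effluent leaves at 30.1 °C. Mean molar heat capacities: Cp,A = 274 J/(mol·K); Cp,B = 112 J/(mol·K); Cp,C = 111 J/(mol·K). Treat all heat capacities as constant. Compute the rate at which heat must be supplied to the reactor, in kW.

Q_in = 11.1 kW

Extent of reaction ξ = 0.660 × 19.9 = 13.134 mol/min
Reaction term: ξ·ΔH°_rxn = 13.134 × 92.7 = 1217.5 kJ/min
Sensible, feed 131→25 °C: -577.98 kJ/min
Outlet flows (mol/min): A 6.766, B 13.134, C 13.134
Sensible, products 25→30.1 °C: 24.392 kJ/min
Q = ΔH = 663.94 kJ/min = 11.066 kW
Heat supplied = 11.066 kW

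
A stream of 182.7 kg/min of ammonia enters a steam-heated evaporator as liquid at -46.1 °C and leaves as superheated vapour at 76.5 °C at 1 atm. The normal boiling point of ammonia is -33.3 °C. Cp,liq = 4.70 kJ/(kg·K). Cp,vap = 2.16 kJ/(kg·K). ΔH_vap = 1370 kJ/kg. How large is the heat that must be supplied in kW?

liquid -46.1→-33.3 °C: 60.16 kJ/kg
vaporisation at -33.3 °C: 1370 kJ/kg
vapour -33.3→76.5 °C: 237.17 kJ/kg
Δh = 60.16 + 1370 + 237.17 = 1667.3 kJ/kg
Q = ṁ·Δh = 182.7 kg/min × 1667.3 kJ/kg = 304620 kJ/min
|Q| = 5077 kW

Q = 5080 kW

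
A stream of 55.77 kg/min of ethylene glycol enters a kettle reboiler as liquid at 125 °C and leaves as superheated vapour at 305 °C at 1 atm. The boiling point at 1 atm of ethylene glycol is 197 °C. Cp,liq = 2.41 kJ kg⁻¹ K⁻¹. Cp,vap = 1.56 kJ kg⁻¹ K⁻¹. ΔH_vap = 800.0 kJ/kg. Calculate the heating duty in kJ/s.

Q = 1060 kJ/s

liquid 125→197 °C: 173.52 kJ/kg
vaporisation at 197 °C: 800 kJ/kg
vapour 197→305 °C: 168.48 kJ/kg
Δh = 173.52 + 800 + 168.48 = 1142 kJ/kg
Q = ṁ·Δh = 55.77 kg/min × 1142 kJ/kg = 63689 kJ/min
|Q| = 1061.5 kW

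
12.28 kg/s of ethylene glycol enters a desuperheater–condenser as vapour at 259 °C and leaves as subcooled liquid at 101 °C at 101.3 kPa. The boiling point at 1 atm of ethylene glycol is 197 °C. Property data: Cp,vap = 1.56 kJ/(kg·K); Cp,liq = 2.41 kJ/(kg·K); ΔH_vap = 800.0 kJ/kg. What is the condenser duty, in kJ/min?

vapour 259→197 °C: -96.72 kJ/kg
condensation at 197 °C: -800 kJ/kg
liquid 197→101 °C: -231.36 kJ/kg
Δh = -96.72 + -800 + -231.36 = -1128.1 kJ/kg
Q = ṁ·Δh = 12.28 kg/s × -1128.1 kJ/kg = -13853 kJ/s
|Q| = 13853 kW = 831170 kJ/min

Q_c = 831000 kJ/min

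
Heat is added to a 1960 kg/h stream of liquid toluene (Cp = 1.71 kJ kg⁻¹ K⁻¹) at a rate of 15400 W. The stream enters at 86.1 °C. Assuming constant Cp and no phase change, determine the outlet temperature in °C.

Q = 15400 W = 55440 kJ/h
ΔT = Q/(ṁ·Cp) = 55440/(1960×1.71) = 16.541 K
T_out = 86.1 + 16.541 = 102.64 °C

T_out = 103 °C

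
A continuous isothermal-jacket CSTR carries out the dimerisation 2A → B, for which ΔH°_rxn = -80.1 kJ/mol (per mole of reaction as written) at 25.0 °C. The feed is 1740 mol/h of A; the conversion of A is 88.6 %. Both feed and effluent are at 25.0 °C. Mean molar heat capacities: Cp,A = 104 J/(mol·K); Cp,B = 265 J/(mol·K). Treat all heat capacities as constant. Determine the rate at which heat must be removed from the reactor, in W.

Q_out = 17200 W

Extent of reaction ξ = 0.886 × 1740 / 2 = 770.82 mol/h
Reaction term: ξ·ΔH°_rxn = 770.82 × -80.1 = -61743 kJ/h
Q = ΔH = -61743 kJ/h = -17.151 kW
Heat removed = 17151 W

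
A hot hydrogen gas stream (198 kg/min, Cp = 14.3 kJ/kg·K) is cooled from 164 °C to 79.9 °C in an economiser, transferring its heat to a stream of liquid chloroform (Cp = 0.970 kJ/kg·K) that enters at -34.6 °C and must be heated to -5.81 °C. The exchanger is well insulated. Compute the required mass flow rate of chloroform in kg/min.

ṁ_c = 8530 kg/min

Heat released by hot stream: Q = 198 × 14.3 × (164 − 79.9) = 238120 kJ/min
Energy balance on cold side (adiabatic exchanger): Q = ṁ_c·Cp_c·(T_c,out − T_c,in)
ṁ_c = 238120 / [0.970 × (-5.81 − -34.6)] = 8526.8 kg/min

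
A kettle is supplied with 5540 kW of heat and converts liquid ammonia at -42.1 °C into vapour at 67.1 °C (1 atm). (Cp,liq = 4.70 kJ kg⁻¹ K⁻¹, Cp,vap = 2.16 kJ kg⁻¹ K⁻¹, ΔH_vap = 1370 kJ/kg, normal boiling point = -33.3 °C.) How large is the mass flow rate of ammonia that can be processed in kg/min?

ṁ = 204 kg/min

Δh = 4.70×(-33.3−-42.1) + 1370 + 2.16×(67.1−-33.3) = 1628.2 kJ/kg
Q = 5540 kW = 5540 kJ/s = 332400 kJ/min
ṁ = Q/Δh = 332400 / 1628.2 = 204.15 kg/min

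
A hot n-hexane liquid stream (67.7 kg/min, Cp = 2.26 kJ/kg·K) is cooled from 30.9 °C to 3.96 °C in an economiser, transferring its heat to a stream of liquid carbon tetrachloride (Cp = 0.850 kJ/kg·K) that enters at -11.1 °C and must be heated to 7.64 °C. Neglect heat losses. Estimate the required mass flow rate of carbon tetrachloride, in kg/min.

ṁ_c = 259 kg/min

Heat released by hot stream: Q = 67.7 × 2.26 × (30.9 − 3.96) = 4121.9 kJ/min
Energy balance on cold side (adiabatic exchanger): Q = ṁ_c·Cp_c·(T_c,out − T_c,in)
ṁ_c = 4121.9 / [0.850 × (7.64 − -11.1)] = 258.77 kg/min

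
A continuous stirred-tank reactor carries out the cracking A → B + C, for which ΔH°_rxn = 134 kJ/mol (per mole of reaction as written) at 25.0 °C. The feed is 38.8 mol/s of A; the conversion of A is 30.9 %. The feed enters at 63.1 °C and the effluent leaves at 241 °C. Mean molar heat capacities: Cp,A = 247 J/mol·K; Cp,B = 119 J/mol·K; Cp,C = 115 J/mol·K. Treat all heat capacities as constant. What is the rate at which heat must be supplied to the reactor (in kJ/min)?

Extent of reaction ξ = 0.309 × 38.8 = 11.989 mol/s
Reaction term: ξ·ΔH°_rxn = 11.989 × 134 = 1606.6 kJ/s
Sensible, feed 63.1→25 °C: -365.14 kJ/s
Outlet flows (mol/s): A 26.811, B 11.989, C 11.989
Sensible, products 25→241 °C: 2036.4 kJ/s
Q = ΔH = 3277.8 kJ/s = 3277.8 kW
Heat supplied = 196670 kJ/min

Q_in = 197000 kJ/min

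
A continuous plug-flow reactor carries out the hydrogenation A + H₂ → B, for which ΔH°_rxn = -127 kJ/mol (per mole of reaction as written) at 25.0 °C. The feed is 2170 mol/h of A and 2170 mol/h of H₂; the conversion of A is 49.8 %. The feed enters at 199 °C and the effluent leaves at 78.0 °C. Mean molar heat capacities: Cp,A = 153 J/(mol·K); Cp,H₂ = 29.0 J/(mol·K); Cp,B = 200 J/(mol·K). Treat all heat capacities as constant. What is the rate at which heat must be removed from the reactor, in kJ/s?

Extent of reaction ξ = 0.498 × 2170 = 1080.7 mol/h
Reaction term: ξ·ΔH°_rxn = 1080.7 × -127 = -137240 kJ/h
Sensible, feed 199→25 °C: -68720 kJ/h
Outlet flows (mol/h): A 1089.3, H₂ 1089.3, B 1080.7
Sensible, products 25→78.0 °C: 21963 kJ/h
Q = ΔH = -184000 kJ/h = -51.111 kW
Heat removed = 51.111 kJ/s

Q_out = 51.1 kJ/s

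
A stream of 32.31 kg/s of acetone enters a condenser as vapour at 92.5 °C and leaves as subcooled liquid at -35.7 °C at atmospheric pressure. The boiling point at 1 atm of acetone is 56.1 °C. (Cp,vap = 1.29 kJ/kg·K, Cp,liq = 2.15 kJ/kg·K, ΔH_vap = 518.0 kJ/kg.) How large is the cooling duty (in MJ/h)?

Q_c = 88700 MJ/h

vapour 92.5→56.1 °C: -46.956 kJ/kg
condensation at 56.1 °C: -518 kJ/kg
liquid 56.1→-35.7 °C: -197.37 kJ/kg
Δh = -46.956 + -518 + -197.37 = -762.33 kJ/kg
Q = ṁ·Δh = 32.31 kg/s × -762.33 kJ/kg = -24631 kJ/s
|Q| = 24631 kW = 88671 MJ/h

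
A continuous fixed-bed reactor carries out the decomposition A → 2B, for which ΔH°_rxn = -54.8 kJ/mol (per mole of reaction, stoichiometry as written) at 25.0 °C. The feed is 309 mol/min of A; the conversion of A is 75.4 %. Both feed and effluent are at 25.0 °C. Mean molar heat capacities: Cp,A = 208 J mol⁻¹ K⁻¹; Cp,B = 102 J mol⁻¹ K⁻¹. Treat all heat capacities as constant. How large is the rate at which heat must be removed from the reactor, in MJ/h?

Extent of reaction ξ = 0.754 × 309 = 232.99 mol/min
Reaction term: ξ·ΔH°_rxn = 232.99 × -54.8 = -12768 kJ/min
Q = ΔH = -12768 kJ/min = -212.79 kW
Heat removed = 766.06 MJ/h

Q_out = 766 MJ/h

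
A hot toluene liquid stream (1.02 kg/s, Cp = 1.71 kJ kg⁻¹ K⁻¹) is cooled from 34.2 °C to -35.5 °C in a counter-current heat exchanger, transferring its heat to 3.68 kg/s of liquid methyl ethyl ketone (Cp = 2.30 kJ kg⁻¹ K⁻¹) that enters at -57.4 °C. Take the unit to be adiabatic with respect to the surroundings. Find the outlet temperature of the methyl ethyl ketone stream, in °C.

T_c,out = -43.0 °C

Heat released by hot stream: Q = 1.02 × 1.71 × (34.2 − -35.5) = 121.57 kJ/s
Energy balance on cold side (adiabatic exchanger): Q = ṁ_c·Cp_c·(T_c,out − T_c,in)
T_c,out = -57.4 + 121.57/(3.68 × 2.30) = -43.037 °C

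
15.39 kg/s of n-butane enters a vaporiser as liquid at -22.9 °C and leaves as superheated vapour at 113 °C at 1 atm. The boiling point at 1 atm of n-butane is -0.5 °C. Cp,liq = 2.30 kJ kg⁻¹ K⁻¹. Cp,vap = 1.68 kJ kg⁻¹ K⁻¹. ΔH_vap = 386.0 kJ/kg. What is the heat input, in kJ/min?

liquid -22.9→-0.5 °C: 51.52 kJ/kg
vaporisation at -0.5 °C: 386 kJ/kg
vapour -0.5→113 °C: 190.68 kJ/kg
Δh = 51.52 + 386 + 190.68 = 628.2 kJ/kg
Q = ṁ·Δh = 15.39 kg/s × 628.2 kJ/kg = 9668 kJ/s
|Q| = 9668 kW = 580080 kJ/min

Q = 580000 kJ/min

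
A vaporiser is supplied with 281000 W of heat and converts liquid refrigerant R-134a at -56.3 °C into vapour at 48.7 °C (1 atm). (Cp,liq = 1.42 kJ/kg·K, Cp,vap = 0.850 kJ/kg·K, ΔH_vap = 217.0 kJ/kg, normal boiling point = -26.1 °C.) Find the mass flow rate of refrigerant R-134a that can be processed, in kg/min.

ṁ = 52.1 kg/min

Δh = 1.42×(-26.1−-56.3) + 217.0 + 0.850×(48.7−-26.1) = 323.46 kJ/kg
Q = 281000 W = 281 kJ/s = 16860 kJ/min
ṁ = Q/Δh = 16860 / 323.46 = 52.123 kg/min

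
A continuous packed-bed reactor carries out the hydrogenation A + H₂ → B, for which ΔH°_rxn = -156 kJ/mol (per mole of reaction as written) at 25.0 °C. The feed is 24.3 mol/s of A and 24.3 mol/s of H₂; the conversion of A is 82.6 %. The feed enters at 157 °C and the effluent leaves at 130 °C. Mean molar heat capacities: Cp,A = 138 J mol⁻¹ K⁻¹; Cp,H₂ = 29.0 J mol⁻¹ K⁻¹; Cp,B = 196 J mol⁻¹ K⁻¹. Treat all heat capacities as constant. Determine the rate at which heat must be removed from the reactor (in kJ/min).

Extent of reaction ξ = 0.826 × 24.3 = 20.072 mol/s
Reaction term: ξ·ΔH°_rxn = 20.072 × -156 = -3131.2 kJ/s
Sensible, feed 157→25 °C: -535.67 kJ/s
Outlet flows (mol/s): A 4.2282, H₂ 4.2282, B 20.072
Sensible, products 25→130 °C: 487.22 kJ/s
Q = ΔH = -3179.7 kJ/s = -3179.7 kW
Heat removed = 190780 kJ/min

Q_out = 191000 kJ/min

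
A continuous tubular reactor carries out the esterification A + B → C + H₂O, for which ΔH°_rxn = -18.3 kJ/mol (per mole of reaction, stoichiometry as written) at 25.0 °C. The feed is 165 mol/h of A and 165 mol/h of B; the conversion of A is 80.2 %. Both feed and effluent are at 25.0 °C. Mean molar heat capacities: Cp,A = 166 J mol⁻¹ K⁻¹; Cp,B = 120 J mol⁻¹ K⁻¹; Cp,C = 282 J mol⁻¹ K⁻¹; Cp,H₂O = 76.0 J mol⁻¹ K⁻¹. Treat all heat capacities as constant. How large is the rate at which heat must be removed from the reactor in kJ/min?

Q_out = 40.4 kJ/min

Extent of reaction ξ = 0.802 × 165 = 132.33 mol/h
Reaction term: ξ·ΔH°_rxn = 132.33 × -18.3 = -2421.6 kJ/h
Q = ΔH = -2421.6 kJ/h = -0.67268 kW
Heat removed = 40.361 kJ/min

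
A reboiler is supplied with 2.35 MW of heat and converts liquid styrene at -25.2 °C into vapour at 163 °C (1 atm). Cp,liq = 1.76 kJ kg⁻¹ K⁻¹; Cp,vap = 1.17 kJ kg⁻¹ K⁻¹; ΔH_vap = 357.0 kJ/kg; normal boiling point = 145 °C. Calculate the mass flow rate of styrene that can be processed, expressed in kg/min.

Δh = 1.76×(145−-25.2) + 357.0 + 1.17×(163−145) = 677.61 kJ/kg
Q = 2.35 MW = 2350 kJ/s = 141000 kJ/min
ṁ = Q/Δh = 141000 / 677.61 = 208.08 kg/min

ṁ = 208 kg/min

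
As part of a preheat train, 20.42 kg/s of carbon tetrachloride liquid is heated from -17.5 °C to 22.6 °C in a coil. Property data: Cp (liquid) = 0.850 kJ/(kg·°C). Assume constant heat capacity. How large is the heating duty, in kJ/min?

Q = ṁ·Cp·ΔT = 20.42 × 0.850 × (22.6 − -17.5) = 696.02 kJ/s
Heating duty = 41761 kJ/min

Q = 41800 kJ/min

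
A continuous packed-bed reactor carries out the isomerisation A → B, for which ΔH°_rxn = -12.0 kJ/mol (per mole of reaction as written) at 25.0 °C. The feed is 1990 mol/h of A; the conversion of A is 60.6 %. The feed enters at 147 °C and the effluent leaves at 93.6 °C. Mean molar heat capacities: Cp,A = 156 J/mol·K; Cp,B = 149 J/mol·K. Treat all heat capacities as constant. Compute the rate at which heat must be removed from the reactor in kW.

Extent of reaction ξ = 0.606 × 1990 = 1205.9 mol/h
Reaction term: ξ·ΔH°_rxn = 1205.9 × -12.0 = -14471 kJ/h
Sensible, feed 147→25 °C: -37874 kJ/h
Outlet flows (mol/h): A 784.06, B 1205.9
Sensible, products 25→93.6 °C: 20717 kJ/h
Q = ΔH = -31628 kJ/h = -8.7855 kW
Heat removed = 8.7855 kW

Q_out = 8.79 kW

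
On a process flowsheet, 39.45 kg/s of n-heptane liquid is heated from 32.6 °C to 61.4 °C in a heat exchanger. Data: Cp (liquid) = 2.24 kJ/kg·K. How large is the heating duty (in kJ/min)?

Q = ṁ·Cp·ΔT = 39.45 × 2.24 × (61.4 − 32.6) = 2545 kJ/s
Heating duty = 152700 kJ/min

Q = 153000 kJ/min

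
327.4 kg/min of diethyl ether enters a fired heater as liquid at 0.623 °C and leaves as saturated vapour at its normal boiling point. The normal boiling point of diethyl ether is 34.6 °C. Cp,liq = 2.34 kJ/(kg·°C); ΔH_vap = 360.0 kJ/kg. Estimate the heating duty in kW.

Q = 2400 kW

liquid 0.623→34.6 °C: 79.506 kJ/kg
vaporisation at 34.6 °C: 360 kJ/kg
Δh = 79.506 + 360 = 439.51 kJ/kg
Q = ṁ·Δh = 327.4 kg/min × 439.51 kJ/kg = 143890 kJ/min
|Q| = 2398.2 kW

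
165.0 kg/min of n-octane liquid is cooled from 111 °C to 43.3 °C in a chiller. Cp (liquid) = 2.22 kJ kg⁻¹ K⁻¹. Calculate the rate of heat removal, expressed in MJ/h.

Q = ṁ·Cp·ΔT = 165.0 × 2.22 × (43.3 − 111) = -24799 kJ/min
Converting: 24799 / 60 s = 413.31 kW
Cooling duty = 1487.9 MJ/h

Q_c = 1490 MJ/h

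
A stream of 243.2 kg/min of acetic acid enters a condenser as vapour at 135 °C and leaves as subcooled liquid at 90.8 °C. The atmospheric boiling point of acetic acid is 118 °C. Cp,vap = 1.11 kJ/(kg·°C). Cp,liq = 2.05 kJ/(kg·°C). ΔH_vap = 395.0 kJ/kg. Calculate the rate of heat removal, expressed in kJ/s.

Q_c = 1900 kJ/s

vapour 135→118 °C: -18.87 kJ/kg
condensation at 118 °C: -395 kJ/kg
liquid 118→90.8 °C: -55.76 kJ/kg
Δh = -18.87 + -395 + -55.76 = -469.63 kJ/kg
Q = ṁ·Δh = 243.2 kg/min × -469.63 kJ/kg = -114210 kJ/min
|Q| = 1903.6 kW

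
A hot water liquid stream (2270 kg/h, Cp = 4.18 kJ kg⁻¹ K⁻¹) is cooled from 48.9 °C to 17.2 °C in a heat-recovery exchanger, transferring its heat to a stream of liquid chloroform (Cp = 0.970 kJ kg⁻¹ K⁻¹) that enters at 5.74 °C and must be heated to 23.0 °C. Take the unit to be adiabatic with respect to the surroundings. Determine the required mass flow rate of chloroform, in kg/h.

Heat released by hot stream: Q = 2270 × 4.18 × (48.9 − 17.2) = 300790 kJ/h
Energy balance on cold side (adiabatic exchanger): Q = ṁ_c·Cp_c·(T_c,out − T_c,in)
ṁ_c = 300790 / [0.970 × (23.0 − 5.74)] = 17966 kg/h

ṁ_c = 18000 kg/h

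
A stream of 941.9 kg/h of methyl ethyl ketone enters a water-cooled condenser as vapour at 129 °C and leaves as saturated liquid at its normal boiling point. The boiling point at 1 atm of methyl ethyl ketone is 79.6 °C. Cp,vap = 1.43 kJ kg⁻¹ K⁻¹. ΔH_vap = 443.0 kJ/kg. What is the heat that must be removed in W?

Q_c = 134000 W

vapour 129→79.6 °C: -70.642 kJ/kg
condensation at 79.6 °C: -443 kJ/kg
Δh = -70.642 + -443 = -513.64 kJ/kg
Q = ṁ·Δh = 941.9 kg/h × -513.64 kJ/kg = -483800 kJ/h
|Q| = 134.39 kW = 134390 W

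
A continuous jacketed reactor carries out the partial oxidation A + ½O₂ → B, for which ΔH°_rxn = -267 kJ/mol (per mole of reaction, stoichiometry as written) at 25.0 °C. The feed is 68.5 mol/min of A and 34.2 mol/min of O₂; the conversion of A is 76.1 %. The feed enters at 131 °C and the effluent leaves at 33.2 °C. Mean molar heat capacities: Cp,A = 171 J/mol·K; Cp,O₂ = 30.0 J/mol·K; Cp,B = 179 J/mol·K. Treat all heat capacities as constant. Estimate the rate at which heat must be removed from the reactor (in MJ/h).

Extent of reaction ξ = 0.761 × 68.5 = 52.129 mol/min
Reaction term: ξ·ΔH°_rxn = 52.129 × -267 = -13918 kJ/min
Sensible, feed 131→25 °C: -1350.4 kJ/min
Outlet flows (mol/min): A 16.371, O₂ 8.1358, B 52.129
Sensible, products 25→33.2 °C: 101.47 kJ/min
Q = ΔH = -15167 kJ/min = -252.79 kW
Heat removed = 910.03 MJ/h

Q_out = 910 MJ/h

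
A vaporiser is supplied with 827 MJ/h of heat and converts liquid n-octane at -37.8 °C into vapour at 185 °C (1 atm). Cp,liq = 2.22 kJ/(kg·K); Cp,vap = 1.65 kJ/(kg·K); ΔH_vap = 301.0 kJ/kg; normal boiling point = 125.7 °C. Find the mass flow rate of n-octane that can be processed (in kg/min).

ṁ = 18.1 kg/min

Δh = 2.22×(125.7−-37.8) + 301.0 + 1.65×(185−125.7) = 761.82 kJ/kg
Q = 827 MJ/h = 229.72 kJ/s = 13783 kJ/min
ṁ = Q/Δh = 13783 / 761.82 = 18.093 kg/min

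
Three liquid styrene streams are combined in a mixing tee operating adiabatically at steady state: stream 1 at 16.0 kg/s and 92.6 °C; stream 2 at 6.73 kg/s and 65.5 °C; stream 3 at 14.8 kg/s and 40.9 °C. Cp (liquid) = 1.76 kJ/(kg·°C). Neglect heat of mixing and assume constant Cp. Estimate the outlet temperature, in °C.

T_out = 67.4 °C

Adiabatic, steady state ⇒ Σ ṁᵢCp,ᵢ(T_out − Tᵢ) = 0
T_out = Σ ṁᵢCp,ᵢTᵢ / Σ ṁᵢCp,ᵢ
      = 4448.8 / 66.053 = 67.352 °C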